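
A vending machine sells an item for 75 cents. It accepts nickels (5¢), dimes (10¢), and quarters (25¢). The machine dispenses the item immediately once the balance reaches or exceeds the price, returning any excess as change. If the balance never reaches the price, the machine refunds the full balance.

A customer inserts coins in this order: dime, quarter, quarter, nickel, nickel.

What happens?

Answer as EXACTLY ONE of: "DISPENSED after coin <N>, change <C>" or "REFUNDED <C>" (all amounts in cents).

Answer: REFUNDED 70

Derivation:
Price: 75¢
Coin 1 (dime, 10¢): balance = 10¢
Coin 2 (quarter, 25¢): balance = 35¢
Coin 3 (quarter, 25¢): balance = 60¢
Coin 4 (nickel, 5¢): balance = 65¢
Coin 5 (nickel, 5¢): balance = 70¢
All coins inserted, balance 70¢ < price 75¢ → REFUND 70¢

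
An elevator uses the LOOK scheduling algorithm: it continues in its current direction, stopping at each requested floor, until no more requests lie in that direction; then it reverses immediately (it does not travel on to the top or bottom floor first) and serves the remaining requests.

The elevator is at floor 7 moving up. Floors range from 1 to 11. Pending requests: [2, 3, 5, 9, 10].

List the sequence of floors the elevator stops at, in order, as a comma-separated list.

Current: 7, moving UP
Serve above first (ascending): [9, 10]
Then reverse, serve below (descending): [5, 3, 2]

Answer: 9, 10, 5, 3, 2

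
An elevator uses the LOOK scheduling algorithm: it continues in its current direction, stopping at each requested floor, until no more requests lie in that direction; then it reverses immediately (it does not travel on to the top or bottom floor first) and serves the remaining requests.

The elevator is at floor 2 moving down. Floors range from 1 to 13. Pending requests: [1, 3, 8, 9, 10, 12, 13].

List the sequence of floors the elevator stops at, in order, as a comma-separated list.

Current: 2, moving DOWN
Serve below first (descending): [1]
Then reverse, serve above (ascending): [3, 8, 9, 10, 12, 13]

Answer: 1, 3, 8, 9, 10, 12, 13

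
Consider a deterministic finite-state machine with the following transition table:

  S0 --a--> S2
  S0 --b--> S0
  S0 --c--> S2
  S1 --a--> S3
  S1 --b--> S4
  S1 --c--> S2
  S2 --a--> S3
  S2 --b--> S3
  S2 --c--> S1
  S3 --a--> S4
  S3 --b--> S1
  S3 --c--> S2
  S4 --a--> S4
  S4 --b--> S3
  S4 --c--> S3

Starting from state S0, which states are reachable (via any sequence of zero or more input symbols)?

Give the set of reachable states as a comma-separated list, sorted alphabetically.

BFS from S0:
  visit S0: S0--a-->S2 (new), S0--b-->S0 (seen), S0--c-->S2 (seen)
  visit S2: S2--a-->S3 (new), S2--b-->S3 (seen), S2--c-->S1 (new)
  visit S3: S3--a-->S4 (new), S3--b-->S1 (seen), S3--c-->S2 (seen)
  visit S1: S1--a-->S3 (seen), S1--b-->S4 (seen), S1--c-->S2 (seen)
  visit S4: S4--a-->S4 (seen), S4--b-->S3 (seen), S4--c-->S3 (seen)

Answer: S0, S1, S2, S3, S4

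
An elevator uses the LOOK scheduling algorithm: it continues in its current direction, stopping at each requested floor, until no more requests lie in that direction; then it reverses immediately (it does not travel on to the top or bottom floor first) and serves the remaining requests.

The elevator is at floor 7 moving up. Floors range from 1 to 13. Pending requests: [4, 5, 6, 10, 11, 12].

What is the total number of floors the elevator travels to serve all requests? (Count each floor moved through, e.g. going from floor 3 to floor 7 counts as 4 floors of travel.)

Answer: 13

Derivation:
Start at floor 7 moving up, LOOK stop order: [10, 11, 12, 6, 5, 4]
  7 → 10: |10-7| = 3, total = 3
  10 → 11: |11-10| = 1, total = 4
  11 → 12: |12-11| = 1, total = 5
  12 → 6: |6-12| = 6, total = 11
  6 → 5: |5-6| = 1, total = 12
  5 → 4: |4-5| = 1, total = 13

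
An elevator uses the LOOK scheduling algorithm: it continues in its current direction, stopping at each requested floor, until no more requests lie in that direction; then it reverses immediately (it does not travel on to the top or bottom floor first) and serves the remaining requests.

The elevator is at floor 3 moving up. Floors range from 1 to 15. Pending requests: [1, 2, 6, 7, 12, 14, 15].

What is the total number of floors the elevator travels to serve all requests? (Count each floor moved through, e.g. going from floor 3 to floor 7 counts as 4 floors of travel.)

Answer: 26

Derivation:
Start at floor 3 moving up, LOOK stop order: [6, 7, 12, 14, 15, 2, 1]
  3 → 6: |6-3| = 3, total = 3
  6 → 7: |7-6| = 1, total = 4
  7 → 12: |12-7| = 5, total = 9
  12 → 14: |14-12| = 2, total = 11
  14 → 15: |15-14| = 1, total = 12
  15 → 2: |2-15| = 13, total = 25
  2 → 1: |1-2| = 1, total = 26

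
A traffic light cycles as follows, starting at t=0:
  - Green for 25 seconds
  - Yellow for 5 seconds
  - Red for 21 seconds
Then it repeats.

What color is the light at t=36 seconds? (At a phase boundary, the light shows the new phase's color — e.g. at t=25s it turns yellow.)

Cycle length = 25 + 5 + 21 = 51s
t = 36, phase_t = 36 mod 51 = 36
36 >= 30 → RED

Answer: red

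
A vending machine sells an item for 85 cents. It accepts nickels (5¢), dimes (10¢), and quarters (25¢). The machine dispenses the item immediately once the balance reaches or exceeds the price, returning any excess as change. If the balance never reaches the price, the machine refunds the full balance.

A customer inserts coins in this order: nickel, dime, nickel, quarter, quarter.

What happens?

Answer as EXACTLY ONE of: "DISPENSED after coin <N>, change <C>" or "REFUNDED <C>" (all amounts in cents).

Price: 85¢
Coin 1 (nickel, 5¢): balance = 5¢
Coin 2 (dime, 10¢): balance = 15¢
Coin 3 (nickel, 5¢): balance = 20¢
Coin 4 (quarter, 25¢): balance = 45¢
Coin 5 (quarter, 25¢): balance = 70¢
All coins inserted, balance 70¢ < price 85¢ → REFUND 70¢

Answer: REFUNDED 70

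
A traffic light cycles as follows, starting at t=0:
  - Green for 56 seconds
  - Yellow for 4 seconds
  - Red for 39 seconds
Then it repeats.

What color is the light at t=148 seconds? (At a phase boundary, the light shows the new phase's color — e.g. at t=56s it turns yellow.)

Answer: green

Derivation:
Cycle length = 56 + 4 + 39 = 99s
t = 148, phase_t = 148 mod 99 = 49
49 < 56 (green end) → GREEN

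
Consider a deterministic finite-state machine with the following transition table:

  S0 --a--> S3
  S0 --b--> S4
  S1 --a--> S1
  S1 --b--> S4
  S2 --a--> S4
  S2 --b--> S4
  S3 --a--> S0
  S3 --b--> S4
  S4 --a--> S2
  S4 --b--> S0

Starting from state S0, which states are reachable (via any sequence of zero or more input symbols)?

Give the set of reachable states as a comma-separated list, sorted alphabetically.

BFS from S0:
  visit S0: S0--a-->S3 (new), S0--b-->S4 (new)
  visit S3: S3--a-->S0 (seen), S3--b-->S4 (seen)
  visit S4: S4--a-->S2 (new), S4--b-->S0 (seen)
  visit S2: S2--a-->S4 (seen), S2--b-->S4 (seen)

Answer: S0, S2, S3, S4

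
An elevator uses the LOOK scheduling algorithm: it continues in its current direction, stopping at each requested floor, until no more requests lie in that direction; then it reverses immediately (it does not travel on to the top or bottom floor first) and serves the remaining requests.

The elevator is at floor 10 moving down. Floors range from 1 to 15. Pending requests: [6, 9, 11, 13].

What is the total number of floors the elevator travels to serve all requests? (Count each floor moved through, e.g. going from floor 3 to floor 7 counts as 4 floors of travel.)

Start at floor 10 moving down, LOOK stop order: [9, 6, 11, 13]
  10 → 9: |9-10| = 1, total = 1
  9 → 6: |6-9| = 3, total = 4
  6 → 11: |11-6| = 5, total = 9
  11 → 13: |13-11| = 2, total = 11

Answer: 11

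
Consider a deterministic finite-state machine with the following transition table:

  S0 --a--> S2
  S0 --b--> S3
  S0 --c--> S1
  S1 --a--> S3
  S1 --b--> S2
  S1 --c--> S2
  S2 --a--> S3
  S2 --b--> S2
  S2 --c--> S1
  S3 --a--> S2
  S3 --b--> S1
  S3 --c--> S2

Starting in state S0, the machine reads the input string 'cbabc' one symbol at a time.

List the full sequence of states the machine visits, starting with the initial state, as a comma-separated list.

Answer: S0, S1, S2, S3, S1, S2

Derivation:
Start: S0
  read 'c': S0 --c--> S1
  read 'b': S1 --b--> S2
  read 'a': S2 --a--> S3
  read 'b': S3 --b--> S1
  read 'c': S1 --c--> S2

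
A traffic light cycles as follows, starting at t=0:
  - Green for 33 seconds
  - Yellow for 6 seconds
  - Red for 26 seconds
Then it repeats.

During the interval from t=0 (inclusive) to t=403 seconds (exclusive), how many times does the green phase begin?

Cycle = 33+6+26 = 65s
green phase starts at t = k*65 + 0 for k=0,1,2,...
Need k*65+0 < 403 → k < 6.200
k ∈ {0, ..., 6} → 7 starts

Answer: 7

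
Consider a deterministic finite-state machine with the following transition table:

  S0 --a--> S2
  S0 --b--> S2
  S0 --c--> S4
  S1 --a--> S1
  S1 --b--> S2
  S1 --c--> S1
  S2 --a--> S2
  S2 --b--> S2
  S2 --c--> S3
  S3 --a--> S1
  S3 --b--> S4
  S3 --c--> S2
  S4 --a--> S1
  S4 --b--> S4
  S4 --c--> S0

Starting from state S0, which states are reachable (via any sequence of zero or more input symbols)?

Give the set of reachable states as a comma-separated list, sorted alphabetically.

BFS from S0:
  visit S0: S0--a-->S2 (new), S0--b-->S2 (seen), S0--c-->S4 (new)
  visit S2: S2--a-->S2 (seen), S2--b-->S2 (seen), S2--c-->S3 (new)
  visit S4: S4--a-->S1 (new), S4--b-->S4 (seen), S4--c-->S0 (seen)
  visit S3: S3--a-->S1 (seen), S3--b-->S4 (seen), S3--c-->S2 (seen)
  visit S1: S1--a-->S1 (seen), S1--b-->S2 (seen), S1--c-->S1 (seen)

Answer: S0, S1, S2, S3, S4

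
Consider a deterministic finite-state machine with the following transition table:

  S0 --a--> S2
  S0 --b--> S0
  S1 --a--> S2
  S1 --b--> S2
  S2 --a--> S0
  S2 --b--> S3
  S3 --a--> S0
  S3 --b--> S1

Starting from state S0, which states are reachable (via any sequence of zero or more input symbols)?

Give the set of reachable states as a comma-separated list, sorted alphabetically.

BFS from S0:
  visit S0: S0--a-->S2 (new), S0--b-->S0 (seen)
  visit S2: S2--a-->S0 (seen), S2--b-->S3 (new)
  visit S3: S3--a-->S0 (seen), S3--b-->S1 (new)
  visit S1: S1--a-->S2 (seen), S1--b-->S2 (seen)

Answer: S0, S1, S2, S3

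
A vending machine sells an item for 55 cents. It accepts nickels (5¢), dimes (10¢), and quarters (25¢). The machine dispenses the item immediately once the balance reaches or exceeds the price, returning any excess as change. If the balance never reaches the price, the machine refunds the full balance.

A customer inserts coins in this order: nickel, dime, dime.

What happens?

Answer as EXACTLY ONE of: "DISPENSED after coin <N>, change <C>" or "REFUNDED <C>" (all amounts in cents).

Price: 55¢
Coin 1 (nickel, 5¢): balance = 5¢
Coin 2 (dime, 10¢): balance = 15¢
Coin 3 (dime, 10¢): balance = 25¢
All coins inserted, balance 25¢ < price 55¢ → REFUND 25¢

Answer: REFUNDED 25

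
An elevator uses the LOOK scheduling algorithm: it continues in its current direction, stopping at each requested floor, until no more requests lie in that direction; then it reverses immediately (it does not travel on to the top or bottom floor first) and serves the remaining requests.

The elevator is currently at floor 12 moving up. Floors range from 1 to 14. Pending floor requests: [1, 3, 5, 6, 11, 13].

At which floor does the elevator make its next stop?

Answer: 13

Derivation:
Current floor: 12, direction: up
Requests above: [13]
Requests below: [1, 3, 5, 6, 11]
Moving up and requests lie above → nearest above is min([13]) = 13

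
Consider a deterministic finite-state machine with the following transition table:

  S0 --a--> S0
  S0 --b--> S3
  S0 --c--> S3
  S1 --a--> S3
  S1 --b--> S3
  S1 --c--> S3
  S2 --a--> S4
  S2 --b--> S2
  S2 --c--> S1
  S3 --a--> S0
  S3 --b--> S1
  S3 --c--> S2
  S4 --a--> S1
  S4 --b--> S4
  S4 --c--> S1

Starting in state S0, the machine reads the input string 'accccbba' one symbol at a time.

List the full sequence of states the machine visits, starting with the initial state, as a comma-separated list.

Start: S0
  read 'a': S0 --a--> S0
  read 'c': S0 --c--> S3
  read 'c': S3 --c--> S2
  read 'c': S2 --c--> S1
  read 'c': S1 --c--> S3
  read 'b': S3 --b--> S1
  read 'b': S1 --b--> S3
  read 'a': S3 --a--> S0

Answer: S0, S0, S3, S2, S1, S3, S1, S3, S0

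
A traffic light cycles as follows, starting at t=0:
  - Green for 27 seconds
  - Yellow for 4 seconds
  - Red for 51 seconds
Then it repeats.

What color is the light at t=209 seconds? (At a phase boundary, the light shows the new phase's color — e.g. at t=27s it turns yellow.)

Cycle length = 27 + 4 + 51 = 82s
t = 209, phase_t = 209 mod 82 = 45
45 >= 31 → RED

Answer: red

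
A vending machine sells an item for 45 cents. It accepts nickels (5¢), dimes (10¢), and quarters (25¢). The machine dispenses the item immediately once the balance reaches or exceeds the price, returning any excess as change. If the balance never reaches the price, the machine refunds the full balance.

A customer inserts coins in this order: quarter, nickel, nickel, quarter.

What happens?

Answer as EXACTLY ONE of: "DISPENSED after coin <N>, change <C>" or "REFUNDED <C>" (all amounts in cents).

Answer: DISPENSED after coin 4, change 15

Derivation:
Price: 45¢
Coin 1 (quarter, 25¢): balance = 25¢
Coin 2 (nickel, 5¢): balance = 30¢
Coin 3 (nickel, 5¢): balance = 35¢
Coin 4 (quarter, 25¢): balance = 60¢
  → balance >= price → DISPENSE, change = 60 - 45 = 15¢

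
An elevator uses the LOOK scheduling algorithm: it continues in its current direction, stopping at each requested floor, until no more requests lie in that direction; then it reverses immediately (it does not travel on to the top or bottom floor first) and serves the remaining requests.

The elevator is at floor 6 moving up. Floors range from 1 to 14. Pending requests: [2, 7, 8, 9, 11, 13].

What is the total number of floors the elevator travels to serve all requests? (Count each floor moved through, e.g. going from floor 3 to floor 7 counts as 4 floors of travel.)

Answer: 18

Derivation:
Start at floor 6 moving up, LOOK stop order: [7, 8, 9, 11, 13, 2]
  6 → 7: |7-6| = 1, total = 1
  7 → 8: |8-7| = 1, total = 2
  8 → 9: |9-8| = 1, total = 3
  9 → 11: |11-9| = 2, total = 5
  11 → 13: |13-11| = 2, total = 7
  13 → 2: |2-13| = 11, total = 18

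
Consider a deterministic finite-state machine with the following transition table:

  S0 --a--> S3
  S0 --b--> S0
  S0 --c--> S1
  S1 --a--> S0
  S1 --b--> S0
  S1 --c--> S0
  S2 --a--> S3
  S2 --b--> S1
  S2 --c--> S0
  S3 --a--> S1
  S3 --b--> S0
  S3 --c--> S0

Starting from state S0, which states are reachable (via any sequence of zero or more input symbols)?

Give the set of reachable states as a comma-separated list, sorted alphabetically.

Answer: S0, S1, S3

Derivation:
BFS from S0:
  visit S0: S0--a-->S3 (new), S0--b-->S0 (seen), S0--c-->S1 (new)
  visit S3: S3--a-->S1 (seen), S3--b-->S0 (seen), S3--c-->S0 (seen)
  visit S1: S1--a-->S0 (seen), S1--b-->S0 (seen), S1--c-->S0 (seen)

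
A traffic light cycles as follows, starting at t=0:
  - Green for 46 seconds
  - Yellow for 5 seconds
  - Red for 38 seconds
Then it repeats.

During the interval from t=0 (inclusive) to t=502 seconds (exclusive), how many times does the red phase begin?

Answer: 6

Derivation:
Cycle = 46+5+38 = 89s
red phase starts at t = k*89 + 51 for k=0,1,2,...
Need k*89+51 < 502 → k < 5.067
k ∈ {0, ..., 5} → 6 starts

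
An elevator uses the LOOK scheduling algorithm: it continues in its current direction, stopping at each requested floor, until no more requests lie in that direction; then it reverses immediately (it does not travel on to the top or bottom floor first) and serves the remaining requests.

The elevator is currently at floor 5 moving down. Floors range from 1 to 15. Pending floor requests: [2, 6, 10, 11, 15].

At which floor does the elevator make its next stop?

Answer: 2

Derivation:
Current floor: 5, direction: down
Requests above: [6, 10, 11, 15]
Requests below: [2]
Moving down and requests lie below → nearest below is max([2]) = 2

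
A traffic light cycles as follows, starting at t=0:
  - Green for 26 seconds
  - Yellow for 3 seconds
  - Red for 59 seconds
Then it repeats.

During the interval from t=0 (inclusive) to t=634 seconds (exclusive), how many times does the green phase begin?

Cycle = 26+3+59 = 88s
green phase starts at t = k*88 + 0 for k=0,1,2,...
Need k*88+0 < 634 → k < 7.205
k ∈ {0, ..., 7} → 8 starts

Answer: 8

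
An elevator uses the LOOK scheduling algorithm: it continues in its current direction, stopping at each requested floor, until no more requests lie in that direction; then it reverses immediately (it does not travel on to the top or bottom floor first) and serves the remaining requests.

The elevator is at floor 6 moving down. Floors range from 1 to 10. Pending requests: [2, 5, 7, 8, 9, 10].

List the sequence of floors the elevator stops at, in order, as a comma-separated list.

Current: 6, moving DOWN
Serve below first (descending): [5, 2]
Then reverse, serve above (ascending): [7, 8, 9, 10]

Answer: 5, 2, 7, 8, 9, 10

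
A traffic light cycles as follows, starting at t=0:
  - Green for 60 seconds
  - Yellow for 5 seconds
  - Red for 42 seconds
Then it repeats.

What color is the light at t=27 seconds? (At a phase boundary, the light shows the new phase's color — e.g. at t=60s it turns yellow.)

Cycle length = 60 + 5 + 42 = 107s
t = 27, phase_t = 27 mod 107 = 27
27 < 60 (green end) → GREEN

Answer: green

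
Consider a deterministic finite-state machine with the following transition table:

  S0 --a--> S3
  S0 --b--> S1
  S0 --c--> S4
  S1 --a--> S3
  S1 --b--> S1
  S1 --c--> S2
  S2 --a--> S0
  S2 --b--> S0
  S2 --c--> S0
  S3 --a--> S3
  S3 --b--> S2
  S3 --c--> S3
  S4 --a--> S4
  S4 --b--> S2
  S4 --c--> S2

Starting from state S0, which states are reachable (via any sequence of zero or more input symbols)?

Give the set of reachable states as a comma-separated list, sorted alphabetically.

BFS from S0:
  visit S0: S0--a-->S3 (new), S0--b-->S1 (new), S0--c-->S4 (new)
  visit S3: S3--a-->S3 (seen), S3--b-->S2 (new), S3--c-->S3 (seen)
  visit S1: S1--a-->S3 (seen), S1--b-->S1 (seen), S1--c-->S2 (seen)
  visit S4: S4--a-->S4 (seen), S4--b-->S2 (seen), S4--c-->S2 (seen)
  visit S2: S2--a-->S0 (seen), S2--b-->S0 (seen), S2--c-->S0 (seen)

Answer: S0, S1, S2, S3, S4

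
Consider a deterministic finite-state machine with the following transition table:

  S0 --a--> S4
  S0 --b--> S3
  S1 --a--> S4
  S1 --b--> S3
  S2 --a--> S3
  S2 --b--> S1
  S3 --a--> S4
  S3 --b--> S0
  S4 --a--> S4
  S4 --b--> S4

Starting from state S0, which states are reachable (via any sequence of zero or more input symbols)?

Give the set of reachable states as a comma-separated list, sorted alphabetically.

BFS from S0:
  visit S0: S0--a-->S4 (new), S0--b-->S3 (new)
  visit S4: S4--a-->S4 (seen), S4--b-->S4 (seen)
  visit S3: S3--a-->S4 (seen), S3--b-->S0 (seen)

Answer: S0, S3, S4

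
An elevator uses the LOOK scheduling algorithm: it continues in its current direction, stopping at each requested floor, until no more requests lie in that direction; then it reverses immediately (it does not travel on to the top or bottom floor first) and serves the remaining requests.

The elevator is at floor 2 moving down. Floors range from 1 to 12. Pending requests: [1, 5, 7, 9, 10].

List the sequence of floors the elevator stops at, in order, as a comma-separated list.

Current: 2, moving DOWN
Serve below first (descending): [1]
Then reverse, serve above (ascending): [5, 7, 9, 10]

Answer: 1, 5, 7, 9, 10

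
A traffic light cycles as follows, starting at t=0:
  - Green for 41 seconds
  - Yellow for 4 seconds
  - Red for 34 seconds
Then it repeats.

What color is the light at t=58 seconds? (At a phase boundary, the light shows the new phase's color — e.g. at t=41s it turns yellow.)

Cycle length = 41 + 4 + 34 = 79s
t = 58, phase_t = 58 mod 79 = 58
58 >= 45 → RED

Answer: red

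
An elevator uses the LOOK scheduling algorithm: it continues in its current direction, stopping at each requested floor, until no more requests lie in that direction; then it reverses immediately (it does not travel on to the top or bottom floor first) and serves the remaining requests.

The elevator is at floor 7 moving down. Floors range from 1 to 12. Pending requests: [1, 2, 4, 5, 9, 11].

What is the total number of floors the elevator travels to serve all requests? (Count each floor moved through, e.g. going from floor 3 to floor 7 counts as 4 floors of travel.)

Start at floor 7 moving down, LOOK stop order: [5, 4, 2, 1, 9, 11]
  7 → 5: |5-7| = 2, total = 2
  5 → 4: |4-5| = 1, total = 3
  4 → 2: |2-4| = 2, total = 5
  2 → 1: |1-2| = 1, total = 6
  1 → 9: |9-1| = 8, total = 14
  9 → 11: |11-9| = 2, total = 16

Answer: 16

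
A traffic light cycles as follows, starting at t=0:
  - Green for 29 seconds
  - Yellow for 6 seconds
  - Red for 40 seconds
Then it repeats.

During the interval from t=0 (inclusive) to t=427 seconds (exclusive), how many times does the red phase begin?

Answer: 6

Derivation:
Cycle = 29+6+40 = 75s
red phase starts at t = k*75 + 35 for k=0,1,2,...
Need k*75+35 < 427 → k < 5.227
k ∈ {0, ..., 5} → 6 starts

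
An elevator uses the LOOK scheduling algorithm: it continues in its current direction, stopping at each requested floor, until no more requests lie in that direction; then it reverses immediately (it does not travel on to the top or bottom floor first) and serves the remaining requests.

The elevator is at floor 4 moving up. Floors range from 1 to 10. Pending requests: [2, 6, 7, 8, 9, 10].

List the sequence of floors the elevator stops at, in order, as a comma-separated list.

Answer: 6, 7, 8, 9, 10, 2

Derivation:
Current: 4, moving UP
Serve above first (ascending): [6, 7, 8, 9, 10]
Then reverse, serve below (descending): [2]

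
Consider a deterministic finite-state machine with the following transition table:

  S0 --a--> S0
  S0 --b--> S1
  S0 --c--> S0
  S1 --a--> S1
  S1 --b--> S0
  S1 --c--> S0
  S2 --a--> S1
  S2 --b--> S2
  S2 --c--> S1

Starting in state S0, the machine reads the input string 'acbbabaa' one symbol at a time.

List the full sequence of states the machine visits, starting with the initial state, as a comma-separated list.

Answer: S0, S0, S0, S1, S0, S0, S1, S1, S1

Derivation:
Start: S0
  read 'a': S0 --a--> S0
  read 'c': S0 --c--> S0
  read 'b': S0 --b--> S1
  read 'b': S1 --b--> S0
  read 'a': S0 --a--> S0
  read 'b': S0 --b--> S1
  read 'a': S1 --a--> S1
  read 'a': S1 --a--> S1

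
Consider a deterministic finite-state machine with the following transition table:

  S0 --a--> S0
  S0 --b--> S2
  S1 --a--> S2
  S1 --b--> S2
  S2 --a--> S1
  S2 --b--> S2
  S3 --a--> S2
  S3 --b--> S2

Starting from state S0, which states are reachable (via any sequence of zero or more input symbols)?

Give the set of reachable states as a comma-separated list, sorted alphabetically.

Answer: S0, S1, S2

Derivation:
BFS from S0:
  visit S0: S0--a-->S0 (seen), S0--b-->S2 (new)
  visit S2: S2--a-->S1 (new), S2--b-->S2 (seen)
  visit S1: S1--a-->S2 (seen), S1--b-->S2 (seen)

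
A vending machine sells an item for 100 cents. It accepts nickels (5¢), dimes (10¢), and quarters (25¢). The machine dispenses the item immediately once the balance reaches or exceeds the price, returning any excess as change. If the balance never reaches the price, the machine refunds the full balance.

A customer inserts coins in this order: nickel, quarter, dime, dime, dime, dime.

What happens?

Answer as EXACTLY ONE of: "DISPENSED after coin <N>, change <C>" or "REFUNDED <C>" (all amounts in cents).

Answer: REFUNDED 70

Derivation:
Price: 100¢
Coin 1 (nickel, 5¢): balance = 5¢
Coin 2 (quarter, 25¢): balance = 30¢
Coin 3 (dime, 10¢): balance = 40¢
Coin 4 (dime, 10¢): balance = 50¢
Coin 5 (dime, 10¢): balance = 60¢
Coin 6 (dime, 10¢): balance = 70¢
All coins inserted, balance 70¢ < price 100¢ → REFUND 70¢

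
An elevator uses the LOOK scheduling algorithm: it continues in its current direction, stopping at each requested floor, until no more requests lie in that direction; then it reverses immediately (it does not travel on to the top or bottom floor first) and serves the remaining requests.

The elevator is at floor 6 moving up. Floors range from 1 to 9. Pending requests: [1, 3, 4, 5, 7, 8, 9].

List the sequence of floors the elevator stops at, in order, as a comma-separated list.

Current: 6, moving UP
Serve above first (ascending): [7, 8, 9]
Then reverse, serve below (descending): [5, 4, 3, 1]

Answer: 7, 8, 9, 5, 4, 3, 1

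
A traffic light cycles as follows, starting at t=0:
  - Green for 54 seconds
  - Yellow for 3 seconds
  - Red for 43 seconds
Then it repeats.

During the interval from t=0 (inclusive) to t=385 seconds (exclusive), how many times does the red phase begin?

Cycle = 54+3+43 = 100s
red phase starts at t = k*100 + 57 for k=0,1,2,...
Need k*100+57 < 385 → k < 3.280
k ∈ {0, ..., 3} → 4 starts

Answer: 4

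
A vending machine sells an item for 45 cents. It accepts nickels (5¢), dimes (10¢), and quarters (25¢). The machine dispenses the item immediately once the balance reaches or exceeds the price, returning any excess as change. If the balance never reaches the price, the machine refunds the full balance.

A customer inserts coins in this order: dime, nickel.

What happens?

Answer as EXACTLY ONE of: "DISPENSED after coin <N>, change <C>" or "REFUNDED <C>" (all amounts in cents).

Price: 45¢
Coin 1 (dime, 10¢): balance = 10¢
Coin 2 (nickel, 5¢): balance = 15¢
All coins inserted, balance 15¢ < price 45¢ → REFUND 15¢

Answer: REFUNDED 15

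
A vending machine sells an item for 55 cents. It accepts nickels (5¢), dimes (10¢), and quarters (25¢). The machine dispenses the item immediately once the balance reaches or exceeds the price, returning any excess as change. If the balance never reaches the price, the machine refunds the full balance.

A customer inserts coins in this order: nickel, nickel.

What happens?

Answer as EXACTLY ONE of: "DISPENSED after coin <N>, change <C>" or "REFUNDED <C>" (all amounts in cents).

Price: 55¢
Coin 1 (nickel, 5¢): balance = 5¢
Coin 2 (nickel, 5¢): balance = 10¢
All coins inserted, balance 10¢ < price 55¢ → REFUND 10¢

Answer: REFUNDED 10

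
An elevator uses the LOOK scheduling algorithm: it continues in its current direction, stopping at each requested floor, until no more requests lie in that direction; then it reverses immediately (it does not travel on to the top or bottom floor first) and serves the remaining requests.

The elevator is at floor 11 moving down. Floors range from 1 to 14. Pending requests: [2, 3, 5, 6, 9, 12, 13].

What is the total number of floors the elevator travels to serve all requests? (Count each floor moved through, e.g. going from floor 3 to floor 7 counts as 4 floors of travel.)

Start at floor 11 moving down, LOOK stop order: [9, 6, 5, 3, 2, 12, 13]
  11 → 9: |9-11| = 2, total = 2
  9 → 6: |6-9| = 3, total = 5
  6 → 5: |5-6| = 1, total = 6
  5 → 3: |3-5| = 2, total = 8
  3 → 2: |2-3| = 1, total = 9
  2 → 12: |12-2| = 10, total = 19
  12 → 13: |13-12| = 1, total = 20

Answer: 20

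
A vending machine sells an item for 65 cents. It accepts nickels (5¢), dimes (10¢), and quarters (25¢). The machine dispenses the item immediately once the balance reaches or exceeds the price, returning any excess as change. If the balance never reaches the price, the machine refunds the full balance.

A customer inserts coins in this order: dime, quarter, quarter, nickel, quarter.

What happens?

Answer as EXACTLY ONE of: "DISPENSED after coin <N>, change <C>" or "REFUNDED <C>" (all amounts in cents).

Price: 65¢
Coin 1 (dime, 10¢): balance = 10¢
Coin 2 (quarter, 25¢): balance = 35¢
Coin 3 (quarter, 25¢): balance = 60¢
Coin 4 (nickel, 5¢): balance = 65¢
  → balance >= price → DISPENSE, change = 65 - 65 = 0¢

Answer: DISPENSED after coin 4, change 0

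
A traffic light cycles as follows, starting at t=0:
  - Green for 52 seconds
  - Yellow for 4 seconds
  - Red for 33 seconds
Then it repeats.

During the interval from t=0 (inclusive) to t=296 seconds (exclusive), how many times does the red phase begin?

Answer: 3

Derivation:
Cycle = 52+4+33 = 89s
red phase starts at t = k*89 + 56 for k=0,1,2,...
Need k*89+56 < 296 → k < 2.697
k ∈ {0, ..., 2} → 3 starts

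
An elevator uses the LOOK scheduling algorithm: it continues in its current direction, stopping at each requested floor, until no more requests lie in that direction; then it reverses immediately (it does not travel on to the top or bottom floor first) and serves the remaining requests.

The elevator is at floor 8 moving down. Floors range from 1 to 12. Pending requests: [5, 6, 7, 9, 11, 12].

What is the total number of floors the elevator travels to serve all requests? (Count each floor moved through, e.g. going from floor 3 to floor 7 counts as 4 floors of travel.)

Answer: 10

Derivation:
Start at floor 8 moving down, LOOK stop order: [7, 6, 5, 9, 11, 12]
  8 → 7: |7-8| = 1, total = 1
  7 → 6: |6-7| = 1, total = 2
  6 → 5: |5-6| = 1, total = 3
  5 → 9: |9-5| = 4, total = 7
  9 → 11: |11-9| = 2, total = 9
  11 → 12: |12-11| = 1, total = 10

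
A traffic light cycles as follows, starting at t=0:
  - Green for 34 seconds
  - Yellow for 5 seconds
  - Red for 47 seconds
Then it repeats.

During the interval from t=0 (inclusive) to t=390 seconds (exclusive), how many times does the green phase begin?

Answer: 5

Derivation:
Cycle = 34+5+47 = 86s
green phase starts at t = k*86 + 0 for k=0,1,2,...
Need k*86+0 < 390 → k < 4.535
k ∈ {0, ..., 4} → 5 starts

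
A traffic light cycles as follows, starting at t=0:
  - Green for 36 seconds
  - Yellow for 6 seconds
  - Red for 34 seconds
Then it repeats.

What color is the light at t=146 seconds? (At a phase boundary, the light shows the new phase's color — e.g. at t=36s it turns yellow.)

Answer: red

Derivation:
Cycle length = 36 + 6 + 34 = 76s
t = 146, phase_t = 146 mod 76 = 70
70 >= 42 → RED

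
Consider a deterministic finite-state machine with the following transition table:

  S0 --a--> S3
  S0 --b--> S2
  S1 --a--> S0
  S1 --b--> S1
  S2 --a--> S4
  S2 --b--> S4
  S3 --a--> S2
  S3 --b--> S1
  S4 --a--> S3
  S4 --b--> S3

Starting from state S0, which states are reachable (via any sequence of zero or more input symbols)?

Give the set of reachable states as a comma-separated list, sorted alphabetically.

Answer: S0, S1, S2, S3, S4

Derivation:
BFS from S0:
  visit S0: S0--a-->S3 (new), S0--b-->S2 (new)
  visit S3: S3--a-->S2 (seen), S3--b-->S1 (new)
  visit S2: S2--a-->S4 (new), S2--b-->S4 (seen)
  visit S1: S1--a-->S0 (seen), S1--b-->S1 (seen)
  visit S4: S4--a-->S3 (seen), S4--b-->S3 (seen)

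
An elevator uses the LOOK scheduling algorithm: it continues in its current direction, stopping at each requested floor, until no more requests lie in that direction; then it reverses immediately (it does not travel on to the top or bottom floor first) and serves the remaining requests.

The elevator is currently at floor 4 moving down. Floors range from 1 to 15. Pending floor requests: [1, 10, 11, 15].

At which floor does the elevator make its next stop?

Answer: 1

Derivation:
Current floor: 4, direction: down
Requests above: [10, 11, 15]
Requests below: [1]
Moving down and requests lie below → nearest below is max([1]) = 1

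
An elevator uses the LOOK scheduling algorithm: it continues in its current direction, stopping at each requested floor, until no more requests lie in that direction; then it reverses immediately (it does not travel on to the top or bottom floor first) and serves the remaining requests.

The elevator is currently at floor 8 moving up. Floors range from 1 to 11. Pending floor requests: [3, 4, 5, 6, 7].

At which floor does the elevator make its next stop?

Current floor: 8, direction: up
Requests above: []
Requests below: [3, 4, 5, 6, 7]
Moving up but no requests above → reverse; nearest below is max([3, 4, 5, 6, 7]) = 7

Answer: 7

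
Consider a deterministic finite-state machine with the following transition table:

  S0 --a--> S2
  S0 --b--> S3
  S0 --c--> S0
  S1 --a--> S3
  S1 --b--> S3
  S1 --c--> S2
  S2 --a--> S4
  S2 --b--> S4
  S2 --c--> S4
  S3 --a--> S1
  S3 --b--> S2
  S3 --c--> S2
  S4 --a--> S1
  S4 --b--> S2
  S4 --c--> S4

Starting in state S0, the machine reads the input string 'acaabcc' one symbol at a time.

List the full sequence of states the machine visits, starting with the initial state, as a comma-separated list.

Answer: S0, S2, S4, S1, S3, S2, S4, S4

Derivation:
Start: S0
  read 'a': S0 --a--> S2
  read 'c': S2 --c--> S4
  read 'a': S4 --a--> S1
  read 'a': S1 --a--> S3
  read 'b': S3 --b--> S2
  read 'c': S2 --c--> S4
  read 'c': S4 --c--> S4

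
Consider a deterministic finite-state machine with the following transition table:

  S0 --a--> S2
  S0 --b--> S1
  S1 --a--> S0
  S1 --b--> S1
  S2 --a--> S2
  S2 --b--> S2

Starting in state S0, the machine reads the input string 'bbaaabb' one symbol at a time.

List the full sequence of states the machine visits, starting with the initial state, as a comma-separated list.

Answer: S0, S1, S1, S0, S2, S2, S2, S2

Derivation:
Start: S0
  read 'b': S0 --b--> S1
  read 'b': S1 --b--> S1
  read 'a': S1 --a--> S0
  read 'a': S0 --a--> S2
  read 'a': S2 --a--> S2
  read 'b': S2 --b--> S2
  read 'b': S2 --b--> S2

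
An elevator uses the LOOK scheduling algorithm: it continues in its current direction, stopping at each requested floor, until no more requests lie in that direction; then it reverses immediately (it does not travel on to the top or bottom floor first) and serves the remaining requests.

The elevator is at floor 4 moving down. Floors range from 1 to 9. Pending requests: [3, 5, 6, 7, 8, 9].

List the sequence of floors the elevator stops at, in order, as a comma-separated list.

Current: 4, moving DOWN
Serve below first (descending): [3]
Then reverse, serve above (ascending): [5, 6, 7, 8, 9]

Answer: 3, 5, 6, 7, 8, 9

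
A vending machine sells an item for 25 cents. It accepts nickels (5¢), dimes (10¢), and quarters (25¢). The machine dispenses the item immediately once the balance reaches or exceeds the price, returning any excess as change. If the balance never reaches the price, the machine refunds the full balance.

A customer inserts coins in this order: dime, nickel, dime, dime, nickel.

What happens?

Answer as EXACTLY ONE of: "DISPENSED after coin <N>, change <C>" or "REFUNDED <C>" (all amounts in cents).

Answer: DISPENSED after coin 3, change 0

Derivation:
Price: 25¢
Coin 1 (dime, 10¢): balance = 10¢
Coin 2 (nickel, 5¢): balance = 15¢
Coin 3 (dime, 10¢): balance = 25¢
  → balance >= price → DISPENSE, change = 25 - 25 = 0¢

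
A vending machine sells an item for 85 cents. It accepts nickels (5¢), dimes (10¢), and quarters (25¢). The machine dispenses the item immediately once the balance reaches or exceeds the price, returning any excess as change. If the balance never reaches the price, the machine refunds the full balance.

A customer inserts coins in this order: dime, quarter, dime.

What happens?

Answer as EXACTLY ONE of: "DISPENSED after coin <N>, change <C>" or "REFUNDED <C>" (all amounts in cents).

Price: 85¢
Coin 1 (dime, 10¢): balance = 10¢
Coin 2 (quarter, 25¢): balance = 35¢
Coin 3 (dime, 10¢): balance = 45¢
All coins inserted, balance 45¢ < price 85¢ → REFUND 45¢

Answer: REFUNDED 45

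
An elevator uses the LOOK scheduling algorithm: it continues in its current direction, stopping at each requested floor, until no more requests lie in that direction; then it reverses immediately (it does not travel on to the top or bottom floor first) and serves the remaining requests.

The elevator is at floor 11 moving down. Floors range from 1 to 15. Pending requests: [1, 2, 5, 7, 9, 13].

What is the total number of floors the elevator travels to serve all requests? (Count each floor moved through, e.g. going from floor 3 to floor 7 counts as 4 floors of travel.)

Start at floor 11 moving down, LOOK stop order: [9, 7, 5, 2, 1, 13]
  11 → 9: |9-11| = 2, total = 2
  9 → 7: |7-9| = 2, total = 4
  7 → 5: |5-7| = 2, total = 6
  5 → 2: |2-5| = 3, total = 9
  2 → 1: |1-2| = 1, total = 10
  1 → 13: |13-1| = 12, total = 22

Answer: 22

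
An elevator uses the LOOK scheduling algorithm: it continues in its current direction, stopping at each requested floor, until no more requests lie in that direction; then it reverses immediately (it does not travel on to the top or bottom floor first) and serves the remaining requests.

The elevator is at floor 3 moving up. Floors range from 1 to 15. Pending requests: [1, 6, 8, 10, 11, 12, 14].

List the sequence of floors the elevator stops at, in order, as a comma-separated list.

Current: 3, moving UP
Serve above first (ascending): [6, 8, 10, 11, 12, 14]
Then reverse, serve below (descending): [1]

Answer: 6, 8, 10, 11, 12, 14, 1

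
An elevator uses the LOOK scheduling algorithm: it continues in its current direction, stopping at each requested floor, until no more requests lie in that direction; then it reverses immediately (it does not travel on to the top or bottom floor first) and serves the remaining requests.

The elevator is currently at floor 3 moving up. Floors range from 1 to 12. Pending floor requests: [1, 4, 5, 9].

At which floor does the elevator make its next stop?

Answer: 4

Derivation:
Current floor: 3, direction: up
Requests above: [4, 5, 9]
Requests below: [1]
Moving up and requests lie above → nearest above is min([4, 5, 9]) = 4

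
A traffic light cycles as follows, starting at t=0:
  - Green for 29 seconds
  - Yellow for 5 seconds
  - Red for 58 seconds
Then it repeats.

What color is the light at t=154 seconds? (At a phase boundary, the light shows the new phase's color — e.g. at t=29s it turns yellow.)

Answer: red

Derivation:
Cycle length = 29 + 5 + 58 = 92s
t = 154, phase_t = 154 mod 92 = 62
62 >= 34 → RED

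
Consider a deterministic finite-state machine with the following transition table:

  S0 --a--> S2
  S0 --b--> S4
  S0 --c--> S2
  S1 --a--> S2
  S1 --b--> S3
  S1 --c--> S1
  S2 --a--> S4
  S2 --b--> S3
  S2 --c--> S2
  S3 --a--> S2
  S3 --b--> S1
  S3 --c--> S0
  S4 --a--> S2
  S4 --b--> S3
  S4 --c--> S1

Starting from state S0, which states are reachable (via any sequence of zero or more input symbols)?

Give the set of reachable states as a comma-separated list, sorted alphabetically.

Answer: S0, S1, S2, S3, S4

Derivation:
BFS from S0:
  visit S0: S0--a-->S2 (new), S0--b-->S4 (new), S0--c-->S2 (seen)
  visit S2: S2--a-->S4 (seen), S2--b-->S3 (new), S2--c-->S2 (seen)
  visit S4: S4--a-->S2 (seen), S4--b-->S3 (seen), S4--c-->S1 (new)
  visit S3: S3--a-->S2 (seen), S3--b-->S1 (seen), S3--c-->S0 (seen)
  visit S1: S1--a-->S2 (seen), S1--b-->S3 (seen), S1--c-->S1 (seen)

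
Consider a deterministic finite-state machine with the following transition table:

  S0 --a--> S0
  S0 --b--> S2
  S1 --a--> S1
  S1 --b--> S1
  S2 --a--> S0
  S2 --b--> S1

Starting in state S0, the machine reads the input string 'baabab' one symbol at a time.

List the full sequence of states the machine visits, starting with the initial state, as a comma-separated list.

Answer: S0, S2, S0, S0, S2, S0, S2

Derivation:
Start: S0
  read 'b': S0 --b--> S2
  read 'a': S2 --a--> S0
  read 'a': S0 --a--> S0
  read 'b': S0 --b--> S2
  read 'a': S2 --a--> S0
  read 'b': S0 --b--> S2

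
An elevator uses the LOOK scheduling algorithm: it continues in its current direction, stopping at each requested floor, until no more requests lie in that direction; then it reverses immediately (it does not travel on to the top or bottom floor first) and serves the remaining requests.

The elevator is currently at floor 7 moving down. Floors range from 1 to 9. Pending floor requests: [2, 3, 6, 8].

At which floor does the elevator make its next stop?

Current floor: 7, direction: down
Requests above: [8]
Requests below: [2, 3, 6]
Moving down and requests lie below → nearest below is max([2, 3, 6]) = 6

Answer: 6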